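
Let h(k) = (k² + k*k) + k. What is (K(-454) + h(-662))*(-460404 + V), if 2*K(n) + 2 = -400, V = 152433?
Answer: -269667106875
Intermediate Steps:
K(n) = -201 (K(n) = -1 + (½)*(-400) = -1 - 200 = -201)
h(k) = k + 2*k² (h(k) = (k² + k²) + k = 2*k² + k = k + 2*k²)
(K(-454) + h(-662))*(-460404 + V) = (-201 - 662*(1 + 2*(-662)))*(-460404 + 152433) = (-201 - 662*(1 - 1324))*(-307971) = (-201 - 662*(-1323))*(-307971) = (-201 + 875826)*(-307971) = 875625*(-307971) = -269667106875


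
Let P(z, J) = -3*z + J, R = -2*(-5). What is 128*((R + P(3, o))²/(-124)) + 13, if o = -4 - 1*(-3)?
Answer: 13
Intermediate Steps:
o = -1 (o = -4 + 3 = -1)
R = 10
P(z, J) = J - 3*z
128*((R + P(3, o))²/(-124)) + 13 = 128*((10 + (-1 - 3*3))²/(-124)) + 13 = 128*((10 + (-1 - 9))²*(-1/124)) + 13 = 128*((10 - 10)²*(-1/124)) + 13 = 128*(0²*(-1/124)) + 13 = 128*(0*(-1/124)) + 13 = 128*0 + 13 = 0 + 13 = 13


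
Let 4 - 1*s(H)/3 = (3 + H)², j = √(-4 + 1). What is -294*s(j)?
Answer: 1764 + 5292*I*√3 ≈ 1764.0 + 9166.0*I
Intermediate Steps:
j = I*√3 (j = √(-3) = I*√3 ≈ 1.732*I)
s(H) = 12 - 3*(3 + H)²
-294*s(j) = -294*(12 - 3*(3 + I*√3)²) = -3528 + 882*(3 + I*√3)²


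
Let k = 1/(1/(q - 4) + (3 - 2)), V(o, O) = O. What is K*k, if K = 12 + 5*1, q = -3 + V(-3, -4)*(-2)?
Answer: 17/2 ≈ 8.5000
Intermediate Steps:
q = 5 (q = -3 - 4*(-2) = -3 + 8 = 5)
K = 17 (K = 12 + 5 = 17)
k = ½ (k = 1/(1/(5 - 4) + (3 - 2)) = 1/(1/1 + 1) = 1/(1 + 1) = 1/2 = ½ ≈ 0.50000)
K*k = 17*(½) = 17/2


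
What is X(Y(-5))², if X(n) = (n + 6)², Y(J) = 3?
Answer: 6561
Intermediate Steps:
X(n) = (6 + n)²
X(Y(-5))² = ((6 + 3)²)² = (9²)² = 81² = 6561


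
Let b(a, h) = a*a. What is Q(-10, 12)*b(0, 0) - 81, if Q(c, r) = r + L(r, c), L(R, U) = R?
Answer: -81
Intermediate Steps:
b(a, h) = a**2
Q(c, r) = 2*r (Q(c, r) = r + r = 2*r)
Q(-10, 12)*b(0, 0) - 81 = (2*12)*0**2 - 81 = 24*0 - 81 = 0 - 81 = -81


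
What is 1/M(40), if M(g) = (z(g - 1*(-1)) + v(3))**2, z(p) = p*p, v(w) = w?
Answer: 1/2835856 ≈ 3.5263e-7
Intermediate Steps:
z(p) = p**2
M(g) = (3 + (1 + g)**2)**2 (M(g) = ((g - 1*(-1))**2 + 3)**2 = ((g + 1)**2 + 3)**2 = ((1 + g)**2 + 3)**2 = (3 + (1 + g)**2)**2)
1/M(40) = 1/((3 + (1 + 40)**2)**2) = 1/((3 + 41**2)**2) = 1/((3 + 1681)**2) = 1/(1684**2) = 1/2835856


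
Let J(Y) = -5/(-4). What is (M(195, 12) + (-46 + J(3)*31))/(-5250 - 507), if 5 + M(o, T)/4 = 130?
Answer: -657/7676 ≈ -0.085591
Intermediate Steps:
M(o, T) = 500 (M(o, T) = -20 + 4*130 = -20 + 520 = 500)
J(Y) = 5/4 (J(Y) = -5*(-1/4) = 5/4)
(M(195, 12) + (-46 + J(3)*31))/(-5250 - 507) = (500 + (-46 + (5/4)*31))/(-5250 - 507) = (500 + (-46 + 155/4))/(-5757) = (500 - 29/4)*(-1/5757) = (1971/4)*(-1/5757) = -657/7676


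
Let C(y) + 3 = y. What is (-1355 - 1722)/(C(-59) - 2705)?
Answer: 3077/2767 ≈ 1.1120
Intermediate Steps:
C(y) = -3 + y
(-1355 - 1722)/(C(-59) - 2705) = (-1355 - 1722)/((-3 - 59) - 2705) = -3077/(-62 - 2705) = -3077/(-2767) = -3077*(-1/2767) = 3077/2767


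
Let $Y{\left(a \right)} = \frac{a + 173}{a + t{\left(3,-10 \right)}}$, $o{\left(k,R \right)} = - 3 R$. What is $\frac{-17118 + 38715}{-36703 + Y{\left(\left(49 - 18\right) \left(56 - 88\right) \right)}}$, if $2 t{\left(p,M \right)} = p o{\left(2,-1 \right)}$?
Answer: $- \frac{42654075}{72486787} \approx -0.58844$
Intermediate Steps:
$t{\left(p,M \right)} = \frac{3 p}{2}$ ($t{\left(p,M \right)} = \frac{p \left(\left(-3\right) \left(-1\right)\right)}{2} = \frac{p 3}{2} = \frac{3 p}{2}$)
$Y{\left(a \right)} = \frac{173 + a}{\frac{9}{2} + a}$ ($Y{\left(a \right)} = \frac{a + 173}{a + \frac{3}{2} \cdot 3} = \frac{173 + a}{a + \frac{9}{2}} = \frac{173 + a}{\frac{9}{2} + a}$)
$\frac{-17118 + 38715}{-36703 + Y{\left(\left(49 - 18\right) \left(56 - 88\right) \right)}} = \frac{-17118 + 38715}{-36703 + \frac{2 \left(173 + \left(49 - 18\right) \left(56 - 88\right)\right)}{9 + 2 \left(49 - 18\right) \left(56 - 88\right)}} = \frac{21597}{-36703 + \frac{2 \left(173 + 31 \left(-32\right)\right)}{9 + 2 \cdot 31 \left(-32\right)}} = \frac{21597}{-36703 + \frac{2 \left(173 - 992\right)}{9 + 2 \left(-992\right)}} = \frac{21597}{-36703 + 2 \frac{1}{9 - 1984} \left(-819\right)} = \frac{21597}{-36703 + 2 \frac{1}{-1975} \left(-819\right)} = \frac{21597}{-36703 + 2 \left(- \frac{1}{1975}\right) \left(-819\right)} = \frac{21597}{-36703 + \frac{1638}{1975}} = \frac{21597}{- \frac{72486787}{1975}} = 21597 \left(- \frac{1975}{72486787}\right) = - \frac{42654075}{72486787}$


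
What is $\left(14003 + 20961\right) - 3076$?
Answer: $31888$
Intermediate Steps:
$\left(14003 + 20961\right) - 3076 = 34964 - 3076 = 31888$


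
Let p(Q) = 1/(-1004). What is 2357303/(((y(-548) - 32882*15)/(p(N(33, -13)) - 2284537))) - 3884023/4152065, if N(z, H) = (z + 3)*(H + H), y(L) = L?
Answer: 22449745632295231618979/2058399144976280 ≈ 1.0906e+7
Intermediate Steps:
N(z, H) = 2*H*(3 + z) (N(z, H) = (3 + z)*(2*H) = 2*H*(3 + z))
p(Q) = -1/1004
2357303/(((y(-548) - 32882*15)/(p(N(33, -13)) - 2284537))) - 3884023/4152065 = 2357303/(((-548 - 32882*15)/(-1/1004 - 2284537))) - 3884023/4152065 = 2357303/(((-548 - 493230)/(-2293675149/1004))) - 3884023*1/4152065 = 2357303/((-493778*(-1004/2293675149))) - 3884023/4152065 = 2357303/(495753112/2293675149) - 3884023/4152065 = 2357303*(2293675149/495753112) - 3884023/4152065 = 5406887309763147/495753112 - 3884023/4152065 = 22449745632295231618979/2058399144976280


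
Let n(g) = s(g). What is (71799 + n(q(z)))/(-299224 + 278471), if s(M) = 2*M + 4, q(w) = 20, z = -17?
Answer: -71843/20753 ≈ -3.4618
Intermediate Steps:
s(M) = 4 + 2*M
n(g) = 4 + 2*g
(71799 + n(q(z)))/(-299224 + 278471) = (71799 + (4 + 2*20))/(-299224 + 278471) = (71799 + (4 + 40))/(-20753) = (71799 + 44)*(-1/20753) = 71843*(-1/20753) = -71843/20753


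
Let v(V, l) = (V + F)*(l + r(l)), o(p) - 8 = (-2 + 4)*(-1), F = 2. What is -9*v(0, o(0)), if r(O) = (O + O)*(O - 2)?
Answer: -972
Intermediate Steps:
r(O) = 2*O*(-2 + O) (r(O) = (2*O)*(-2 + O) = 2*O*(-2 + O))
o(p) = 6 (o(p) = 8 + (-2 + 4)*(-1) = 8 + 2*(-1) = 8 - 2 = 6)
v(V, l) = (2 + V)*(l + 2*l*(-2 + l)) (v(V, l) = (V + 2)*(l + 2*l*(-2 + l)) = (2 + V)*(l + 2*l*(-2 + l)))
-9*v(0, o(0)) = -54*(-6 + 0 + 4*6 + 2*0*(-2 + 6)) = -54*(-6 + 0 + 24 + 2*0*4) = -54*(-6 + 0 + 24 + 0) = -54*18 = -9*108 = -972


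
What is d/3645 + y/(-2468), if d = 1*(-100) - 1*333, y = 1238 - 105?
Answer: -5198429/8995860 ≈ -0.57787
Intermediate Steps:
y = 1133
d = -433 (d = -100 - 333 = -433)
d/3645 + y/(-2468) = -433/3645 + 1133/(-2468) = -433*1/3645 + 1133*(-1/2468) = -433/3645 - 1133/2468 = -5198429/8995860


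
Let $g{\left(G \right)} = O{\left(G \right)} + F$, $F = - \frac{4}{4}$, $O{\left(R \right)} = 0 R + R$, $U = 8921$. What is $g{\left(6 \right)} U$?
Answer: $44605$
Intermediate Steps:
$O{\left(R \right)} = R$ ($O{\left(R \right)} = 0 + R = R$)
$F = -1$ ($F = \left(-4\right) \frac{1}{4} = -1$)
$g{\left(G \right)} = -1 + G$ ($g{\left(G \right)} = G - 1 = -1 + G$)
$g{\left(6 \right)} U = \left(-1 + 6\right) 8921 = 5 \cdot 8921 = 44605$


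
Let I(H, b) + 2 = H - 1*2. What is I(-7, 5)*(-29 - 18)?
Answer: 517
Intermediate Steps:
I(H, b) = -4 + H (I(H, b) = -2 + (H - 1*2) = -2 + (H - 2) = -2 + (-2 + H) = -4 + H)
I(-7, 5)*(-29 - 18) = (-4 - 7)*(-29 - 18) = -11*(-47) = 517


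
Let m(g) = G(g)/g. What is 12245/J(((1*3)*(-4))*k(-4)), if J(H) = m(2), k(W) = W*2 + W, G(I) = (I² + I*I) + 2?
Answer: 2449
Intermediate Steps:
G(I) = 2 + 2*I² (G(I) = (I² + I²) + 2 = 2*I² + 2 = 2 + 2*I²)
k(W) = 3*W (k(W) = 2*W + W = 3*W)
m(g) = (2 + 2*g²)/g
J(H) = 5 (J(H) = 2*2 + 2/2 = 4 + 2*(½) = 4 + 1 = 5)
12245/J(((1*3)*(-4))*k(-4)) = 12245/5 = 12245*(⅕) = 2449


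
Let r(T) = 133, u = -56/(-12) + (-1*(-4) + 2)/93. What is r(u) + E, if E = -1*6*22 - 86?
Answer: -85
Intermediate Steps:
u = 440/93 (u = -56*(-1/12) + (4 + 2)*(1/93) = 14/3 + 6*(1/93) = 14/3 + 2/31 = 440/93 ≈ 4.7312)
E = -218 (E = -6*22 - 86 = -132 - 86 = -218)
r(u) + E = 133 - 218 = -85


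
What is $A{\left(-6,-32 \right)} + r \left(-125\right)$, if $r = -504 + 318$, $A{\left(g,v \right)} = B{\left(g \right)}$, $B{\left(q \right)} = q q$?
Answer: $23286$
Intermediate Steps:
$B{\left(q \right)} = q^{2}$
$A{\left(g,v \right)} = g^{2}$
$r = -186$
$A{\left(-6,-32 \right)} + r \left(-125\right) = \left(-6\right)^{2} - -23250 = 36 + 23250 = 23286$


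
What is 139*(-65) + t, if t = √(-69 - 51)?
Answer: -9035 + 2*I*√30 ≈ -9035.0 + 10.954*I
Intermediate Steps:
t = 2*I*√30 (t = √(-120) = 2*I*√30 ≈ 10.954*I)
139*(-65) + t = 139*(-65) + 2*I*√30 = -9035 + 2*I*√30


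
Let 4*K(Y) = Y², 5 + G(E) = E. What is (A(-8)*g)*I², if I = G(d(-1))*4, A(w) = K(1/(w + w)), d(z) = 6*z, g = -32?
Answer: -121/2 ≈ -60.500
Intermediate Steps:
G(E) = -5 + E
K(Y) = Y²/4
A(w) = 1/(16*w²) (A(w) = (1/(w + w))²/4 = (1/(2*w))²/4 = (1/(4*w²))/4 = 1/(16*w²))
I = -44 (I = (-5 + 6*(-1))*4 = (-5 - 6)*4 = -11*4 = -44)
(A(-8)*g)*I² = (((1/16)/(-8)²)*(-32))*(-44)² = (((1/16)*(1/64))*(-32))*1936 = ((1/1024)*(-32))*1936 = -1/32*1936 = -121/2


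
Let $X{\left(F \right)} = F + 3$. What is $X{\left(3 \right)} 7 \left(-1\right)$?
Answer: $-42$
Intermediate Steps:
$X{\left(F \right)} = 3 + F$
$X{\left(3 \right)} 7 \left(-1\right) = \left(3 + 3\right) 7 \left(-1\right) = 6 \cdot 7 \left(-1\right) = 42 \left(-1\right) = -42$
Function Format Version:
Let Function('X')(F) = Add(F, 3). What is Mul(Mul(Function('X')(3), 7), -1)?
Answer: -42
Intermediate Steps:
Function('X')(F) = Add(3, F)
Mul(Mul(Function('X')(3), 7), -1) = Mul(Mul(Add(3, 3), 7), -1) = Mul(Mul(6, 7), -1) = Mul(42, -1) = -42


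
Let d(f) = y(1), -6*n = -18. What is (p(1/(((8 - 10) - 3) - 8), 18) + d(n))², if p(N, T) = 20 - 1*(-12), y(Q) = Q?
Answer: 1089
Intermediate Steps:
n = 3 (n = -⅙*(-18) = 3)
d(f) = 1
p(N, T) = 32 (p(N, T) = 20 + 12 = 32)
(p(1/(((8 - 10) - 3) - 8), 18) + d(n))² = (32 + 1)² = 33² = 1089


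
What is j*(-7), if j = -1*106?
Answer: 742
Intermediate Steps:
j = -106
j*(-7) = -106*(-7) = 742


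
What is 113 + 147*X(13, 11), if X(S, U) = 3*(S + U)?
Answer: 10697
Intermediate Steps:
X(S, U) = 3*S + 3*U
113 + 147*X(13, 11) = 113 + 147*(3*13 + 3*11) = 113 + 147*(39 + 33) = 113 + 147*72 = 113 + 10584 = 10697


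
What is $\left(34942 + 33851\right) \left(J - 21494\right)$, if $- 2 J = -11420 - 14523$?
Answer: $- \frac{1172576685}{2} \approx -5.8629 \cdot 10^{8}$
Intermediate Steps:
$J = \frac{25943}{2}$ ($J = - \frac{-11420 - 14523}{2} = \left(- \frac{1}{2}\right) \left(-25943\right) = \frac{25943}{2} \approx 12972.0$)
$\left(34942 + 33851\right) \left(J - 21494\right) = \left(34942 + 33851\right) \left(\frac{25943}{2} - 21494\right) = 68793 \left(- \frac{17045}{2}\right) = - \frac{1172576685}{2}$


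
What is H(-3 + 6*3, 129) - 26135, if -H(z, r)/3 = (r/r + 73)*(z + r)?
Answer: -58103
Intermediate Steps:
H(z, r) = -222*r - 222*z (H(z, r) = -3*(r/r + 73)*(z + r) = -3*(1 + 73)*(r + z) = -222*(r + z) = -3*(74*r + 74*z) = -222*r - 222*z)
H(-3 + 6*3, 129) - 26135 = (-222*129 - 222*(-3 + 6*3)) - 26135 = (-28638 - 222*(-3 + 18)) - 26135 = (-28638 - 222*15) - 26135 = (-28638 - 3330) - 26135 = -31968 - 26135 = -58103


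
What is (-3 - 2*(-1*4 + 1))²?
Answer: 9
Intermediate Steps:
(-3 - 2*(-1*4 + 1))² = (-3 - 2*(-4 + 1))² = (-3 - 2*(-3))² = (-3 + 6)² = 3² = 9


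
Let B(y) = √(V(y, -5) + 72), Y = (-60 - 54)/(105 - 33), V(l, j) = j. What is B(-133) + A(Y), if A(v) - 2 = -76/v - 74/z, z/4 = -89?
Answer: 8937/178 + √67 ≈ 58.393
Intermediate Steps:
z = -356 (z = 4*(-89) = -356)
Y = -19/12 (Y = -114/72 = -114*1/72 = -19/12 ≈ -1.5833)
A(v) = 393/178 - 76/v (A(v) = 2 + (-76/v - 74/(-356)) = 2 + (-76/v - 74*(-1/356)) = 2 + (-76/v + 37/178) = 2 + (37/178 - 76/v) = 393/178 - 76/v)
B(y) = √67 (B(y) = √(-5 + 72) = √67)
B(-133) + A(Y) = √67 + (393/178 - 76/(-19/12)) = √67 + (393/178 - 76*(-12/19)) = √67 + (393/178 + 48) = √67 + 8937/178 = 8937/178 + √67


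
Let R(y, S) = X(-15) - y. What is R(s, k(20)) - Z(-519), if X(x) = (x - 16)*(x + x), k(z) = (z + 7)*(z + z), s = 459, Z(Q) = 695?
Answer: -224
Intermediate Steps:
k(z) = 2*z*(7 + z) (k(z) = (7 + z)*(2*z) = 2*z*(7 + z))
X(x) = 2*x*(-16 + x) (X(x) = (-16 + x)*(2*x) = 2*x*(-16 + x))
R(y, S) = 930 - y (R(y, S) = 2*(-15)*(-16 - 15) - y = 2*(-15)*(-31) - y = 930 - y)
R(s, k(20)) - Z(-519) = (930 - 1*459) - 1*695 = (930 - 459) - 695 = 471 - 695 = -224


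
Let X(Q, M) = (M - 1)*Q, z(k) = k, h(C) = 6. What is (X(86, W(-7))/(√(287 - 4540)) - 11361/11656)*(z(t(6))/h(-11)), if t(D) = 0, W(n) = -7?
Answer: 0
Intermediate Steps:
X(Q, M) = Q*(-1 + M) (X(Q, M) = (-1 + M)*Q = Q*(-1 + M))
(X(86, W(-7))/(√(287 - 4540)) - 11361/11656)*(z(t(6))/h(-11)) = ((86*(-1 - 7))/(√(287 - 4540)) - 11361/11656)*(0/6) = ((86*(-8))/(√(-4253)) - 11361*1/11656)*(0*(⅙)) = (-688*(-I*√4253/4253) - 11361/11656)*0 = (-(-688)*I*√4253/4253 - 11361/11656)*0 = (688*I*√4253/4253 - 11361/11656)*0 = (-11361/11656 + 688*I*√4253/4253)*0 = 0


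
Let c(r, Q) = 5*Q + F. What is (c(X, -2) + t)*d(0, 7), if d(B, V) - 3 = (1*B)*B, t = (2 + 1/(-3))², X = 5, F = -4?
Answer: -101/3 ≈ -33.667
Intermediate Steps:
c(r, Q) = -4 + 5*Q (c(r, Q) = 5*Q - 4 = -4 + 5*Q)
t = 25/9 (t = (2 - ⅓)² = (5/3)² = 25/9 ≈ 2.7778)
d(B, V) = 3 + B² (d(B, V) = 3 + (1*B)*B = 3 + B*B = 3 + B²)
(c(X, -2) + t)*d(0, 7) = ((-4 + 5*(-2)) + 25/9)*(3 + 0²) = ((-4 - 10) + 25/9)*(3 + 0) = (-14 + 25/9)*3 = -101/9*3 = -101/3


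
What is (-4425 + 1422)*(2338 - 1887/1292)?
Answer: -533263731/76 ≈ -7.0166e+6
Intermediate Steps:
(-4425 + 1422)*(2338 - 1887/1292) = -3003*(2338 - 1887*1/1292) = -3003*(2338 - 111/76) = -3003*177577/76 = -533263731/76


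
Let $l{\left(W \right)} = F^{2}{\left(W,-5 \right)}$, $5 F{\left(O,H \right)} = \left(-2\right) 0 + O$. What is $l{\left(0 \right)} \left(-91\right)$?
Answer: $0$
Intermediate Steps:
$F{\left(O,H \right)} = \frac{O}{5}$ ($F{\left(O,H \right)} = \frac{\left(-2\right) 0 + O}{5} = \frac{0 + O}{5} = \frac{O}{5}$)
$l{\left(W \right)} = \frac{W^{2}}{25}$ ($l{\left(W \right)} = \left(\frac{W}{5}\right)^{2} = \frac{W^{2}}{25}$)
$l{\left(0 \right)} \left(-91\right) = \frac{0^{2}}{25} \left(-91\right) = \frac{1}{25} \cdot 0 \left(-91\right) = 0 \left(-91\right) = 0$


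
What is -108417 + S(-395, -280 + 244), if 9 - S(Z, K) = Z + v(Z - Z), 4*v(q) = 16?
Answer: -108017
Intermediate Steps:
v(q) = 4 (v(q) = (¼)*16 = 4)
S(Z, K) = 5 - Z (S(Z, K) = 9 - (Z + 4) = 9 - (4 + Z) = 9 + (-4 - Z) = 5 - Z)
-108417 + S(-395, -280 + 244) = -108417 + (5 - 1*(-395)) = -108417 + (5 + 395) = -108417 + 400 = -108017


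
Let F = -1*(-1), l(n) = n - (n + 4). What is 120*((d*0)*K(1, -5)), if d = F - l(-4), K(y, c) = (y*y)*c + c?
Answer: 0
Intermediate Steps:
l(n) = -4 (l(n) = n - (4 + n) = n + (-4 - n) = -4)
F = 1
K(y, c) = c + c*y² (K(y, c) = y²*c + c = c*y² + c = c + c*y²)
d = 5 (d = 1 - 1*(-4) = 1 + 4 = 5)
120*((d*0)*K(1, -5)) = 120*((5*0)*(-5*(1 + 1²))) = 120*(0*(-5*(1 + 1))) = 120*(0*(-5*2)) = 120*(0*(-10)) = 120*0 = 0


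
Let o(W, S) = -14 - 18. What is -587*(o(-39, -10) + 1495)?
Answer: -858781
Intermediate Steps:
o(W, S) = -32
-587*(o(-39, -10) + 1495) = -587*(-32 + 1495) = -587*1463 = -858781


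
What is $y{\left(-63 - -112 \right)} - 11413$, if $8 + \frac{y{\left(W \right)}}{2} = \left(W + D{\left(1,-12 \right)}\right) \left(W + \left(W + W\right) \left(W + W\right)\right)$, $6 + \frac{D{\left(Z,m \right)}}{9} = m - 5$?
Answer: $-3061777$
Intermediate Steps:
$D{\left(Z,m \right)} = -99 + 9 m$ ($D{\left(Z,m \right)} = -54 + 9 \left(m - 5\right) = -54 + 9 \left(-5 + m\right) = -54 + \left(-45 + 9 m\right) = -99 + 9 m$)
$y{\left(W \right)} = -16 + 2 \left(-207 + W\right) \left(W + 4 W^{2}\right)$ ($y{\left(W \right)} = -16 + 2 \left(W + \left(-99 + 9 \left(-12\right)\right)\right) \left(W + \left(W + W\right) \left(W + W\right)\right) = -16 + 2 \left(W - 207\right) \left(W + 2 W 2 W\right) = -16 + 2 \left(W - 207\right) \left(W + 4 W^{2}\right) = -16 + 2 \left(-207 + W\right) \left(W + 4 W^{2}\right)$)
$y{\left(-63 - -112 \right)} - 11413 = \left(-16 - 1654 \left(-63 - -112\right)^{2} - 414 \left(-63 - -112\right) + 8 \left(-63 - -112\right)^{3}\right) - 11413 = \left(-16 - 1654 \left(-63 + 112\right)^{2} - 414 \left(-63 + 112\right) + 8 \left(-63 + 112\right)^{3}\right) - 11413 = \left(-16 - 1654 \cdot 49^{2} - 20286 + 8 \cdot 49^{3}\right) - 11413 = \left(-16 - 3971254 - 20286 + 8 \cdot 117649\right) - 11413 = \left(-16 - 3971254 - 20286 + 941192\right) - 11413 = -3050364 - 11413 = -3061777$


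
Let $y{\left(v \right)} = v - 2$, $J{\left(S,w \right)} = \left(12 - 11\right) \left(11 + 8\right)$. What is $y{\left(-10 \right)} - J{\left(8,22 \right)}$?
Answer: $-31$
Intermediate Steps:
$J{\left(S,w \right)} = 19$ ($J{\left(S,w \right)} = 1 \cdot 19 = 19$)
$y{\left(v \right)} = -2 + v$ ($y{\left(v \right)} = v - 2 = -2 + v$)
$y{\left(-10 \right)} - J{\left(8,22 \right)} = \left(-2 - 10\right) - 19 = -12 - 19 = -31$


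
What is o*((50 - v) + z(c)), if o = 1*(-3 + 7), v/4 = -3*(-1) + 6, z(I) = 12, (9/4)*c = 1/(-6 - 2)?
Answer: 104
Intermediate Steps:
c = -1/18 (c = 4/(9*(-6 - 2)) = (4/9)/(-8) = (4/9)*(-1/8) = -1/18 ≈ -0.055556)
v = 36 (v = 4*(-3*(-1) + 6) = 4*(3 + 6) = 4*9 = 36)
o = 4 (o = 1*4 = 4)
o*((50 - v) + z(c)) = 4*((50 - 1*36) + 12) = 4*((50 - 36) + 12) = 4*(14 + 12) = 4*26 = 104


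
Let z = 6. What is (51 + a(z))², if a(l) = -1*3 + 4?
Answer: 2704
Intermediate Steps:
a(l) = 1 (a(l) = -3 + 4 = 1)
(51 + a(z))² = (51 + 1)² = 52² = 2704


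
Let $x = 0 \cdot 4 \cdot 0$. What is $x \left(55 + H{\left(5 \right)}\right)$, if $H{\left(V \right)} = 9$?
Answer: $0$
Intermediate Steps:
$x = 0$ ($x = 0 \cdot 0 = 0$)
$x \left(55 + H{\left(5 \right)}\right) = 0 \left(55 + 9\right) = 0 \cdot 64 = 0$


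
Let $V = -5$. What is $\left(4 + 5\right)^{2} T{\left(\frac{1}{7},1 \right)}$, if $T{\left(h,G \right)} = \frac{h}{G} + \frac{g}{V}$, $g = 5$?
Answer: $- \frac{486}{7} \approx -69.429$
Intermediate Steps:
$T{\left(h,G \right)} = -1 + \frac{h}{G}$ ($T{\left(h,G \right)} = \frac{h}{G} + \frac{5}{-5} = \frac{h}{G} + 5 \left(- \frac{1}{5}\right) = \frac{h}{G} - 1 = -1 + \frac{h}{G}$)
$\left(4 + 5\right)^{2} T{\left(\frac{1}{7},1 \right)} = \left(4 + 5\right)^{2} \frac{\frac{1}{7} - 1}{1} = 9^{2} \cdot 1 \left(\frac{1}{7} - 1\right) = 81 \cdot 1 \left(- \frac{6}{7}\right) = 81 \left(- \frac{6}{7}\right) = - \frac{486}{7}$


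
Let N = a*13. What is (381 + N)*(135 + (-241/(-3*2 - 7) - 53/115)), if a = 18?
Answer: 28148673/299 ≈ 94143.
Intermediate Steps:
N = 234 (N = 18*13 = 234)
(381 + N)*(135 + (-241/(-3*2 - 7) - 53/115)) = (381 + 234)*(135 + (-241/(-3*2 - 7) - 53/115)) = 615*(135 + (-241/(-6 - 7) - 53*1/115)) = 615*(135 + (-241/(-13) - 53/115)) = 615*(135 + (-241*(-1/13) - 53/115)) = 615*(135 + (241/13 - 53/115)) = 615*(135 + 27026/1495) = 615*(228851/1495) = 28148673/299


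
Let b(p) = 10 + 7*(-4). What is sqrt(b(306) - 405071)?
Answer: I*sqrt(405089) ≈ 636.47*I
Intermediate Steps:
b(p) = -18 (b(p) = 10 - 28 = -18)
sqrt(b(306) - 405071) = sqrt(-18 - 405071) = sqrt(-405089) = I*sqrt(405089)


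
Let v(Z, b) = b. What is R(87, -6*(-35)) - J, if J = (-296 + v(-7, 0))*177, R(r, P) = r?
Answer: 52479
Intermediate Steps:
J = -52392 (J = (-296 + 0)*177 = -296*177 = -52392)
R(87, -6*(-35)) - J = 87 - 1*(-52392) = 87 + 52392 = 52479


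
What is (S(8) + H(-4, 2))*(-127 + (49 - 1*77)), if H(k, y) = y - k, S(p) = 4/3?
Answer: -3410/3 ≈ -1136.7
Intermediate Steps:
S(p) = 4/3 (S(p) = 4*(1/3) = 4/3)
(S(8) + H(-4, 2))*(-127 + (49 - 1*77)) = (4/3 + (2 - 1*(-4)))*(-127 + (49 - 1*77)) = (4/3 + (2 + 4))*(-127 + (49 - 77)) = (4/3 + 6)*(-127 - 28) = (22/3)*(-155) = -3410/3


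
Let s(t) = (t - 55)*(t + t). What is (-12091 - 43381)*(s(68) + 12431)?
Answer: -787646928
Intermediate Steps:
s(t) = 2*t*(-55 + t) (s(t) = (-55 + t)*(2*t) = 2*t*(-55 + t))
(-12091 - 43381)*(s(68) + 12431) = (-12091 - 43381)*(2*68*(-55 + 68) + 12431) = -55472*(2*68*13 + 12431) = -55472*(1768 + 12431) = -55472*14199 = -787646928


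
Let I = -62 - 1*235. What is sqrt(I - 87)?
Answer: 8*I*sqrt(6) ≈ 19.596*I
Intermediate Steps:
I = -297 (I = -62 - 235 = -297)
sqrt(I - 87) = sqrt(-297 - 87) = sqrt(-384) = 8*I*sqrt(6)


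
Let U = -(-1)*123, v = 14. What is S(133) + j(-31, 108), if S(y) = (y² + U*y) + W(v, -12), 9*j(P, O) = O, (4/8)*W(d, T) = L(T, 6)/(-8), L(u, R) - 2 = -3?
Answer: 136241/4 ≈ 34060.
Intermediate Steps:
L(u, R) = -1 (L(u, R) = 2 - 3 = -1)
W(d, T) = ¼ (W(d, T) = 2*(-1/(-8)) = 2*(-1*(-⅛)) = 2*(⅛) = ¼)
U = 123 (U = -1*(-123) = 123)
j(P, O) = O/9
S(y) = ¼ + y² + 123*y (S(y) = (y² + 123*y) + ¼ = ¼ + y² + 123*y)
S(133) + j(-31, 108) = (¼ + 133² + 123*133) + (⅑)*108 = (¼ + 17689 + 16359) + 12 = 136193/4 + 12 = 136241/4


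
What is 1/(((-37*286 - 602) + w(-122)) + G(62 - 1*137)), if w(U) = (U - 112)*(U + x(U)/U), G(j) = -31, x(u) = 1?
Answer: 61/1057430 ≈ 5.7687e-5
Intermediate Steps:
w(U) = (-112 + U)*(U + 1/U) (w(U) = (U - 112)*(U + 1/U) = (-112 + U)*(U + 1/U))
1/(((-37*286 - 602) + w(-122)) + G(62 - 1*137)) = 1/(((-37*286 - 602) + (1 + (-122)² - 112*(-122) - 112/(-122))) - 31) = 1/(((-10582 - 602) + (1 + 14884 + 13664 - 112*(-1/122))) - 31) = 1/((-11184 + (1 + 14884 + 13664 + 56/61)) - 31) = 1/((-11184 + 1741545/61) - 31) = 1/(1059321/61 - 31) = 1/(1057430/61) = 61/1057430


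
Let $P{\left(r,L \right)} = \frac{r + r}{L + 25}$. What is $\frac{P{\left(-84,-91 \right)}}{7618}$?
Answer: $\frac{14}{41899} \approx 0.00033414$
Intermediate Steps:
$P{\left(r,L \right)} = \frac{2 r}{25 + L}$
$\frac{P{\left(-84,-91 \right)}}{7618} = \frac{2 \left(-84\right) \frac{1}{25 - 91}}{7618} = 2 \left(-84\right) \frac{1}{-66} \cdot \frac{1}{7618} = 2 \left(-84\right) \left(- \frac{1}{66}\right) \frac{1}{7618} = \frac{28}{11} \cdot \frac{1}{7618} = \frac{14}{41899}$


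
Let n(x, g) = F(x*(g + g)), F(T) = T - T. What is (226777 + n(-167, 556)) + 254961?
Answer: 481738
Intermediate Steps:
F(T) = 0
n(x, g) = 0
(226777 + n(-167, 556)) + 254961 = (226777 + 0) + 254961 = 226777 + 254961 = 481738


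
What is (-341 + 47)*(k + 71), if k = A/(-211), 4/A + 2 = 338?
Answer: -8808821/422 ≈ -20874.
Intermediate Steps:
A = 1/84 (A = 4/(-2 + 338) = 4/336 = 4*(1/336) = 1/84 ≈ 0.011905)
k = -1/17724 (k = (1/84)/(-211) = (1/84)*(-1/211) = -1/17724 ≈ -5.6421e-5)
(-341 + 47)*(k + 71) = (-341 + 47)*(-1/17724 + 71) = -294*1258403/17724 = -8808821/422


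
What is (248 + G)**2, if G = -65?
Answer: 33489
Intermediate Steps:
(248 + G)**2 = (248 - 65)**2 = 183**2 = 33489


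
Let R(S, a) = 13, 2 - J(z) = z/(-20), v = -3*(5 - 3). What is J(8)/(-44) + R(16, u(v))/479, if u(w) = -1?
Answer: -722/26345 ≈ -0.027406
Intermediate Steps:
v = -6 (v = -3*2 = -6)
J(z) = 2 + z/20 (J(z) = 2 - z/(-20) = 2 - z*(-1)/20 = 2 - (-1)*z/20 = 2 + z/20)
J(8)/(-44) + R(16, u(v))/479 = (2 + (1/20)*8)/(-44) + 13/479 = (2 + ⅖)*(-1/44) + 13*(1/479) = (12/5)*(-1/44) + 13/479 = -3/55 + 13/479 = -722/26345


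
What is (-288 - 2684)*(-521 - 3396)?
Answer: 11641324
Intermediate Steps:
(-288 - 2684)*(-521 - 3396) = -2972*(-3917) = 11641324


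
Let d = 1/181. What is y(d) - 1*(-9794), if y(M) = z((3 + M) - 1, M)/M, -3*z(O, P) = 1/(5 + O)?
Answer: 37223615/3804 ≈ 9785.4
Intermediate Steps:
d = 1/181 ≈ 0.0055249
z(O, P) = -1/(3*(5 + O))
y(M) = -1/(M*(21 + 3*M)) (y(M) = (-1/(15 + 3*((3 + M) - 1)))/M = (-1/(15 + 3*(2 + M)))/M = (-1/(15 + (6 + 3*M)))/M = (-1/(21 + 3*M))/M = -1/(M*(21 + 3*M)))
y(d) - 1*(-9794) = -1/(3*1/181*(7 + 1/181)) - 1*(-9794) = -⅓*181/1268/181 + 9794 = -⅓*181*181/1268 + 9794 = -32761/3804 + 9794 = 37223615/3804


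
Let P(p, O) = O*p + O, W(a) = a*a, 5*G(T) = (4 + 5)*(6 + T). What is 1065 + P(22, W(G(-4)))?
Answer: 34077/25 ≈ 1363.1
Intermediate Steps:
G(T) = 54/5 + 9*T/5 (G(T) = ((4 + 5)*(6 + T))/5 = (9*(6 + T))/5 = (54 + 9*T)/5 = 54/5 + 9*T/5)
W(a) = a²
P(p, O) = O + O*p
1065 + P(22, W(G(-4))) = 1065 + (54/5 + (9/5)*(-4))²*(1 + 22) = 1065 + (54/5 - 36/5)²*23 = 1065 + (18/5)²*23 = 1065 + (324/25)*23 = 1065 + 7452/25 = 34077/25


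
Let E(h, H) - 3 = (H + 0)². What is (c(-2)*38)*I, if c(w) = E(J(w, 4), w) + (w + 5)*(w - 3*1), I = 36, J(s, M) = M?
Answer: -10944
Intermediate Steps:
E(h, H) = 3 + H² (E(h, H) = 3 + (H + 0)² = 3 + H²)
c(w) = 3 + w² + (-3 + w)*(5 + w) (c(w) = (3 + w²) + (w + 5)*(w - 3*1) = (3 + w²) + (5 + w)*(w - 3) = (3 + w²) + (5 + w)*(-3 + w) = (3 + w²) + (-3 + w)*(5 + w) = 3 + w² + (-3 + w)*(5 + w))
(c(-2)*38)*I = ((-12 + 2*(-2) + 2*(-2)²)*38)*36 = ((-12 - 4 + 2*4)*38)*36 = ((-12 - 4 + 8)*38)*36 = -8*38*36 = -304*36 = -10944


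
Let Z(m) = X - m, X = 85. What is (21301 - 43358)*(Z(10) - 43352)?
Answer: 954560789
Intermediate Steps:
Z(m) = 85 - m
(21301 - 43358)*(Z(10) - 43352) = (21301 - 43358)*((85 - 1*10) - 43352) = -22057*((85 - 10) - 43352) = -22057*(75 - 43352) = -22057*(-43277) = 954560789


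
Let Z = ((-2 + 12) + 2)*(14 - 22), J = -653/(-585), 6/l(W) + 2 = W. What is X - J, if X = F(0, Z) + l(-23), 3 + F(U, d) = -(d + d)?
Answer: 548858/2925 ≈ 187.64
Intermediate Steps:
l(W) = 6/(-2 + W)
J = 653/585 (J = -653*(-1/585) = 653/585 ≈ 1.1162)
Z = -96 (Z = (10 + 2)*(-8) = 12*(-8) = -96)
F(U, d) = -3 - 2*d (F(U, d) = -3 - (d + d) = -3 - 2*d)
X = 4719/25 (X = (-3 - 2*(-96)) + 6/(-2 - 23) = (-3 + 192) + 6/(-25) = 189 + 6*(-1/25) = 189 - 6/25 = 4719/25 ≈ 188.76)
X - J = 4719/25 - 1*653/585 = 4719/25 - 653/585 = 548858/2925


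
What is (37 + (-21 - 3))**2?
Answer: 169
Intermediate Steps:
(37 + (-21 - 3))**2 = (37 - 24)**2 = 13**2 = 169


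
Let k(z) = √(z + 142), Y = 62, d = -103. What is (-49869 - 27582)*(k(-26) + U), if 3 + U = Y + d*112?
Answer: 888905127 - 154902*√29 ≈ 8.8807e+8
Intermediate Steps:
k(z) = √(142 + z)
U = -11477 (U = -3 + (62 - 103*112) = -3 + (62 - 11536) = -3 - 11474 = -11477)
(-49869 - 27582)*(k(-26) + U) = (-49869 - 27582)*(√(142 - 26) - 11477) = -77451*(√116 - 11477) = -77451*(2*√29 - 11477) = -77451*(-11477 + 2*√29) = 888905127 - 154902*√29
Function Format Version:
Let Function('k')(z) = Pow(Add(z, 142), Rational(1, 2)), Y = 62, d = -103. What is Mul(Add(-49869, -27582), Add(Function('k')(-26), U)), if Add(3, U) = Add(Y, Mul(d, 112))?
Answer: Add(888905127, Mul(-154902, Pow(29, Rational(1, 2)))) ≈ 8.8807e+8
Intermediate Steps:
Function('k')(z) = Pow(Add(142, z), Rational(1, 2))
U = -11477 (U = Add(-3, Add(62, Mul(-103, 112))) = Add(-3, Add(62, -11536)) = Add(-3, -11474) = -11477)
Mul(Add(-49869, -27582), Add(Function('k')(-26), U)) = Mul(Add(-49869, -27582), Add(Pow(Add(142, -26), Rational(1, 2)), -11477)) = Mul(-77451, Add(Pow(116, Rational(1, 2)), -11477)) = Mul(-77451, Add(Mul(2, Pow(29, Rational(1, 2))), -11477)) = Mul(-77451, Add(-11477, Mul(2, Pow(29, Rational(1, 2))))) = Add(888905127, Mul(-154902, Pow(29, Rational(1, 2))))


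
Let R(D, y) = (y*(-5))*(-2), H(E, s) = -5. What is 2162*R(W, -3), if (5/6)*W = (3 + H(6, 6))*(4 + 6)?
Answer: -64860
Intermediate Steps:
W = -24 (W = 6*((3 - 5)*(4 + 6))/5 = 6*(-2*10)/5 = (6/5)*(-20) = -24)
R(D, y) = 10*y (R(D, y) = -5*y*(-2) = 10*y)
2162*R(W, -3) = 2162*(10*(-3)) = 2162*(-30) = -64860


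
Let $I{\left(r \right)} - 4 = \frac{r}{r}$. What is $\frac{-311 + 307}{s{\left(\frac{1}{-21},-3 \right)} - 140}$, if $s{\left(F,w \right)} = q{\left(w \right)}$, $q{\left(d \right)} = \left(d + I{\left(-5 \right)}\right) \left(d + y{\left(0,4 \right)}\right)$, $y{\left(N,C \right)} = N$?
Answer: $\frac{2}{73} \approx 0.027397$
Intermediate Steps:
$I{\left(r \right)} = 5$ ($I{\left(r \right)} = 4 + \frac{r}{r} = 4 + 1 = 5$)
$q{\left(d \right)} = d \left(5 + d\right)$ ($q{\left(d \right)} = \left(d + 5\right) \left(d + 0\right) = \left(5 + d\right) d = d \left(5 + d\right)$)
$s{\left(F,w \right)} = w \left(5 + w\right)$
$\frac{-311 + 307}{s{\left(\frac{1}{-21},-3 \right)} - 140} = \frac{-311 + 307}{- 3 \left(5 - 3\right) - 140} = - \frac{4}{\left(-3\right) 2 - 140} = - \frac{4}{-6 - 140} = - \frac{4}{-146} = \left(-4\right) \left(- \frac{1}{146}\right) = \frac{2}{73}$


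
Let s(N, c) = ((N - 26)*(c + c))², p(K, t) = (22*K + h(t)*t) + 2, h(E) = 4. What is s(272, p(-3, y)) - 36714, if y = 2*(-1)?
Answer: 1254823062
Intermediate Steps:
y = -2
p(K, t) = 2 + 4*t + 22*K (p(K, t) = (22*K + 4*t) + 2 = (4*t + 22*K) + 2 = 2 + 4*t + 22*K)
s(N, c) = 4*c²*(-26 + N)² (s(N, c) = ((-26 + N)*(2*c))² = (2*c*(-26 + N))² = 4*c²*(-26 + N)²)
s(272, p(-3, y)) - 36714 = 4*(2 + 4*(-2) + 22*(-3))²*(-26 + 272)² - 36714 = 4*(2 - 8 - 66)²*246² - 36714 = 4*(-72)²*60516 - 36714 = 4*5184*60516 - 36714 = 1254859776 - 36714 = 1254823062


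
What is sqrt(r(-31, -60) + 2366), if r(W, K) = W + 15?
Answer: 5*sqrt(94) ≈ 48.477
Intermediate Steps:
r(W, K) = 15 + W
sqrt(r(-31, -60) + 2366) = sqrt((15 - 31) + 2366) = sqrt(-16 + 2366) = sqrt(2350) = 5*sqrt(94)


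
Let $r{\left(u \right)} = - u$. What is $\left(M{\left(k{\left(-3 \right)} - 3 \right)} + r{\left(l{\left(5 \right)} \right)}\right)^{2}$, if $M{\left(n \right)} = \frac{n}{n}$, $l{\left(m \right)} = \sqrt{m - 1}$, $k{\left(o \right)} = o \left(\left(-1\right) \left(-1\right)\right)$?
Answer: $1$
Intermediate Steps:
$k{\left(o \right)} = o$ ($k{\left(o \right)} = o 1 = o$)
$l{\left(m \right)} = \sqrt{-1 + m}$
$M{\left(n \right)} = 1$
$\left(M{\left(k{\left(-3 \right)} - 3 \right)} + r{\left(l{\left(5 \right)} \right)}\right)^{2} = \left(1 - \sqrt{-1 + 5}\right)^{2} = \left(1 - \sqrt{4}\right)^{2} = \left(1 - 2\right)^{2} = \left(-1\right)^{2} = 1$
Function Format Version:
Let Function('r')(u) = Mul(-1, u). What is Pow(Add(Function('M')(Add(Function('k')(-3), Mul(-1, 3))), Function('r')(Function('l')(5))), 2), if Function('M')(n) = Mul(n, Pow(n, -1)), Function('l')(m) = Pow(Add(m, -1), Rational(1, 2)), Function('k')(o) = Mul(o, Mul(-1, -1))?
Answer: 1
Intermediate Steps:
Function('k')(o) = o (Function('k')(o) = Mul(o, 1) = o)
Function('l')(m) = Pow(Add(-1, m), Rational(1, 2))
Function('M')(n) = 1
Pow(Add(Function('M')(Add(Function('k')(-3), Mul(-1, 3))), Function('r')(Function('l')(5))), 2) = Pow(Add(1, Mul(-1, Pow(Add(-1, 5), Rational(1, 2)))), 2) = Pow(Add(1, Mul(-1, Pow(4, Rational(1, 2)))), 2) = Pow(Add(1, Mul(-1, 2)), 2) = Pow(Add(1, -2), 2) = Pow(-1, 2) = 1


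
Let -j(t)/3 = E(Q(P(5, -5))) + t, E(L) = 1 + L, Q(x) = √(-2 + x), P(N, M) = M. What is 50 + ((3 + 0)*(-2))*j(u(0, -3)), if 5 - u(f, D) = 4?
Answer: 86 + 18*I*√7 ≈ 86.0 + 47.624*I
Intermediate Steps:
u(f, D) = 1 (u(f, D) = 5 - 1*4 = 5 - 4 = 1)
j(t) = -3 - 3*t - 3*I*√7 (j(t) = -3*((1 + √(-2 - 5)) + t) = -3*((1 + √(-7)) + t) = -3*((1 + I*√7) + t) = -3*(1 + t + I*√7) = -3 - 3*t - 3*I*√7)
50 + ((3 + 0)*(-2))*j(u(0, -3)) = 50 + ((3 + 0)*(-2))*(-3 - 3*1 - 3*I*√7) = 50 + (3*(-2))*(-3 - 3 - 3*I*√7) = 50 - 6*(-6 - 3*I*√7) = 50 + (36 + 18*I*√7) = 86 + 18*I*√7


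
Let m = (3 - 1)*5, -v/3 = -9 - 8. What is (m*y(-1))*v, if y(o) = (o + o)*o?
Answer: 1020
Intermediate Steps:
y(o) = 2*o**2 (y(o) = (2*o)*o = 2*o**2)
v = 51 (v = -3*(-9 - 8) = -3*(-17) = 51)
m = 10 (m = 2*5 = 10)
(m*y(-1))*v = (10*(2*(-1)**2))*51 = (10*(2*1))*51 = (10*2)*51 = 20*51 = 1020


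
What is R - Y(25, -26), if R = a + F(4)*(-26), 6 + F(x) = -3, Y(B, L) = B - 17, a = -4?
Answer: 222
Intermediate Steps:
Y(B, L) = -17 + B
F(x) = -9 (F(x) = -6 - 3 = -9)
R = 230 (R = -4 - 9*(-26) = -4 + 234 = 230)
R - Y(25, -26) = 230 - (-17 + 25) = 230 - 8 = 222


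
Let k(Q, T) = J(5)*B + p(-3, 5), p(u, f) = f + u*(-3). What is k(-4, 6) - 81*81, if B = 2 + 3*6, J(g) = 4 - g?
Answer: -6567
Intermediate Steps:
B = 20 (B = 2 + 18 = 20)
p(u, f) = f - 3*u
k(Q, T) = -6 (k(Q, T) = (4 - 1*5)*20 + (5 - 3*(-3)) = (4 - 5)*20 + (5 + 9) = -1*20 + 14 = -20 + 14 = -6)
k(-4, 6) - 81*81 = -6 - 81*81 = -6 - 6561 = -6567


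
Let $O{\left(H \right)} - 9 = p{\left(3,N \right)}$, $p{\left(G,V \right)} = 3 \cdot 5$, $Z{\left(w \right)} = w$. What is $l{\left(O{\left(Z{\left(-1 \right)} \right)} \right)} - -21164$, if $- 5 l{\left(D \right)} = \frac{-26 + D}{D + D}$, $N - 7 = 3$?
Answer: $\frac{2539681}{120} \approx 21164.0$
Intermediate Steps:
$N = 10$ ($N = 7 + 3 = 10$)
$p{\left(G,V \right)} = 15$
$O{\left(H \right)} = 24$ ($O{\left(H \right)} = 9 + 15 = 24$)
$l{\left(D \right)} = - \frac{-26 + D}{10 D}$ ($l{\left(D \right)} = - \frac{\left(-26 + D\right) \frac{1}{D + D}}{5} = - \frac{\left(-26 + D\right) \frac{1}{2 D}}{5} = - \frac{\frac{1}{2} \frac{1}{D} \left(-26 + D\right)}{5} = - \frac{-26 + D}{10 D}$)
$l{\left(O{\left(Z{\left(-1 \right)} \right)} \right)} - -21164 = \frac{26 - 24}{10 \cdot 24} - -21164 = \frac{1}{10} \cdot \frac{1}{24} \left(26 - 24\right) + 21164 = \frac{1}{10} \cdot \frac{1}{24} \cdot 2 + 21164 = \frac{1}{120} + 21164 = \frac{2539681}{120}$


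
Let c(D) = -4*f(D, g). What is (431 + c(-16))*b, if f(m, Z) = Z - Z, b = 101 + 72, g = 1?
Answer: 74563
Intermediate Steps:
b = 173
f(m, Z) = 0
c(D) = 0 (c(D) = -4*0 = 0)
(431 + c(-16))*b = (431 + 0)*173 = 431*173 = 74563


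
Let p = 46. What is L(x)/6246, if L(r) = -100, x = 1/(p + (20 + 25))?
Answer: -50/3123 ≈ -0.016010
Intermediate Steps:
x = 1/91 (x = 1/(46 + (20 + 25)) = 1/(46 + 45) = 1/91 ≈ 0.010989)
L(x)/6246 = -100/6246 = -100*1/6246 = -50/3123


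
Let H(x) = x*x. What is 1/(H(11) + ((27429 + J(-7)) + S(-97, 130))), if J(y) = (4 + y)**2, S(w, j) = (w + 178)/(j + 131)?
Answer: 29/799220 ≈ 3.6285e-5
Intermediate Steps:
S(w, j) = (178 + w)/(131 + j)
H(x) = x**2
1/(H(11) + ((27429 + J(-7)) + S(-97, 130))) = 1/(11**2 + ((27429 + (4 - 7)**2) + (178 - 97)/(131 + 130))) = 1/(121 + ((27429 + (-3)**2) + 81/261)) = 1/(121 + ((27429 + 9) + (1/261)*81)) = 1/(121 + (27438 + 9/29)) = 1/(121 + 795711/29) = 1/(799220/29) = 29/799220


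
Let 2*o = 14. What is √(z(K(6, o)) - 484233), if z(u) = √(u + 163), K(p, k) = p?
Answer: 2*I*√121055 ≈ 695.86*I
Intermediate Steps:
o = 7 (o = (½)*14 = 7)
z(u) = √(163 + u)
√(z(K(6, o)) - 484233) = √(√(163 + 6) - 484233) = √(√169 - 484233) = √(13 - 484233) = √(-484220) = 2*I*√121055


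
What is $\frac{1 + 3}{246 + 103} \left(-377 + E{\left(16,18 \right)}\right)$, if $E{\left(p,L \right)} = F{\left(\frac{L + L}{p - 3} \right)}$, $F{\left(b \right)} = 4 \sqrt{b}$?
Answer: $- \frac{1508}{349} + \frac{96 \sqrt{13}}{4537} \approx -4.2446$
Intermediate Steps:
$E{\left(p,L \right)} = 4 \sqrt{2} \sqrt{\frac{L}{-3 + p}}$ ($E{\left(p,L \right)} = 4 \sqrt{\frac{L + L}{p - 3}} = 4 \sqrt{\frac{2 L}{-3 + p}} = 4 \sqrt{2} \sqrt{\frac{L}{-3 + p}}$)
$\frac{1 + 3}{246 + 103} \left(-377 + E{\left(16,18 \right)}\right) = \frac{1 + 3}{246 + 103} \left(-377 + 4 \sqrt{2} \sqrt{\frac{18}{-3 + 16}}\right) = \frac{4}{349} \left(-377 + 4 \sqrt{2} \sqrt{\frac{18}{13}}\right) = 4 \cdot \frac{1}{349} \left(-377 + 4 \sqrt{2} \sqrt{18 \cdot \frac{1}{13}}\right) = \frac{4 \left(-377 + 4 \sqrt{2} \sqrt{\frac{18}{13}}\right)}{349} = \frac{4 \left(-377 + 4 \sqrt{2} \frac{3 \sqrt{26}}{13}\right)}{349} = \frac{4 \left(-377 + \frac{24 \sqrt{13}}{13}\right)}{349} = - \frac{1508}{349} + \frac{96 \sqrt{13}}{4537}$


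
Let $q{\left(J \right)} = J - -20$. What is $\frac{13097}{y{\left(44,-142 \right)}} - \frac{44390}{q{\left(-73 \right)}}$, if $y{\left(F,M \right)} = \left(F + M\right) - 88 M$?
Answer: $\frac{551041361}{657094} \approx 838.6$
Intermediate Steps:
$q{\left(J \right)} = 20 + J$ ($q{\left(J \right)} = J + 20 = 20 + J$)
$y{\left(F,M \right)} = F - 87 M$
$\frac{13097}{y{\left(44,-142 \right)}} - \frac{44390}{q{\left(-73 \right)}} = \frac{13097}{44 - -12354} - \frac{44390}{20 - 73} = \frac{13097}{44 + 12354} - \frac{44390}{-53} = \frac{13097}{12398} - - \frac{44390}{53} = 13097 \cdot \frac{1}{12398} + \frac{44390}{53} = \frac{13097}{12398} + \frac{44390}{53} = \frac{551041361}{657094}$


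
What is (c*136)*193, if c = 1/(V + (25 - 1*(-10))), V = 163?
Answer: 13124/99 ≈ 132.57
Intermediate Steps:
c = 1/198 (c = 1/(163 + (25 - 1*(-10))) = 1/(163 + (25 + 10)) = 1/(163 + 35) = 1/198 ≈ 0.0050505)
(c*136)*193 = ((1/198)*136)*193 = (68/99)*193 = 13124/99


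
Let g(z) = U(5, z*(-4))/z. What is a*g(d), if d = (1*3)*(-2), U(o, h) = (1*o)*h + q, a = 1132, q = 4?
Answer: -70184/3 ≈ -23395.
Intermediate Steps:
U(o, h) = 4 + h*o (U(o, h) = (1*o)*h + 4 = o*h + 4 = h*o + 4 = 4 + h*o)
d = -6 (d = 3*(-2) = -6)
g(z) = (4 - 20*z)/z (g(z) = (4 + (z*(-4))*5)/z = (4 - 4*z*5)/z = (4 - 20*z)/z)
a*g(d) = 1132*(-20 + 4/(-6)) = 1132*(-20 + 4*(-⅙)) = 1132*(-20 - ⅔) = 1132*(-62/3) = -70184/3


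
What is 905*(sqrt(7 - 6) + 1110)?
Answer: 1005455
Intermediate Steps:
905*(sqrt(7 - 6) + 1110) = 905*(sqrt(1) + 1110) = 905*(1 + 1110) = 905*1111 = 1005455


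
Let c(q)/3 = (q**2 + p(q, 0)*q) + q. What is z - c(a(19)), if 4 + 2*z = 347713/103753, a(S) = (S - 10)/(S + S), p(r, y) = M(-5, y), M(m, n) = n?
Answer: -180252435/149819332 ≈ -1.2031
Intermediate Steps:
p(r, y) = y
a(S) = (-10 + S)/(2*S) (a(S) = (-10 + S)/((2*S)) = (-10 + S)*(1/(2*S)) = (-10 + S)/(2*S))
z = -67299/207506 (z = -2 + (347713/103753)/2 = -2 + (347713*(1/103753))/2 = -2 + (1/2)*(347713/103753) = -2 + 347713/207506 = -67299/207506 ≈ -0.32432)
c(q) = 3*q + 3*q**2 (c(q) = 3*((q**2 + 0*q) + q) = 3*((q**2 + 0) + q) = 3*(q**2 + q) = 3*(q + q**2) = 3*q + 3*q**2)
z - c(a(19)) = -67299/207506 - 3*(1/2)*(-10 + 19)/19*(1 + (1/2)*(-10 + 19)/19) = -67299/207506 - 3*(1/2)*(1/19)*9*(1 + (1/2)*(1/19)*9) = -67299/207506 - 3*9*(1 + 9/38)/38 = -67299/207506 - 3*9*47/(38*38) = -67299/207506 - 1*1269/1444 = -67299/207506 - 1269/1444 = -180252435/149819332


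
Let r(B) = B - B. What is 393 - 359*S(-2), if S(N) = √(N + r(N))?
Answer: 393 - 359*I*√2 ≈ 393.0 - 507.7*I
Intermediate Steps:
r(B) = 0
S(N) = √N (S(N) = √(N + 0) = √N)
393 - 359*S(-2) = 393 - 359*I*√2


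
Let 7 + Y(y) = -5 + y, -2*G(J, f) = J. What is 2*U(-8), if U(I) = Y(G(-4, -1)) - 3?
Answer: -26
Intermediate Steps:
G(J, f) = -J/2
Y(y) = -12 + y (Y(y) = -7 + (-5 + y) = -12 + y)
U(I) = -13 (U(I) = (-12 - ½*(-4)) - 3 = (-12 + 2) - 3 = -10 - 3 = -13)
2*U(-8) = 2*(-13) = -26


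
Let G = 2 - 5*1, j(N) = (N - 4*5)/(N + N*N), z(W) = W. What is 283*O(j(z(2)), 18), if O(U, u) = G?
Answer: -849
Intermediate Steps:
j(N) = (-20 + N)/(N + N**2) (j(N) = (N - 20)/(N + N**2) = (-20 + N)/(N + N**2))
G = -3 (G = 2 - 5 = -3)
O(U, u) = -3
283*O(j(z(2)), 18) = 283*(-3) = -849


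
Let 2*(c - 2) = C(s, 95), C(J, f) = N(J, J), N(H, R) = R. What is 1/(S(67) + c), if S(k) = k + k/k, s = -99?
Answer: 2/41 ≈ 0.048781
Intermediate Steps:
C(J, f) = J
S(k) = 1 + k (S(k) = k + 1 = 1 + k)
c = -95/2 (c = 2 + (1/2)*(-99) = 2 - 99/2 = -95/2 ≈ -47.500)
1/(S(67) + c) = 1/((1 + 67) - 95/2) = 1/(68 - 95/2) = 1/(41/2) = 2/41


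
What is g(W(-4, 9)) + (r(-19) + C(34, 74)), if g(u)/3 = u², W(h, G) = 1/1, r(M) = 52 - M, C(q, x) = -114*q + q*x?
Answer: -1286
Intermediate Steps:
W(h, G) = 1
g(u) = 3*u²
g(W(-4, 9)) + (r(-19) + C(34, 74)) = 3*1² + ((52 - 1*(-19)) + 34*(-114 + 74)) = 3*1 + ((52 + 19) + 34*(-40)) = 3 + (71 - 1360) = 3 - 1289 = -1286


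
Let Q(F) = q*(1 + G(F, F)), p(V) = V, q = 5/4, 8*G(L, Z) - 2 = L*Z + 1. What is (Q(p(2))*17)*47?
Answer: 59925/32 ≈ 1872.7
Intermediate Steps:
G(L, Z) = 3/8 + L*Z/8 (G(L, Z) = ¼ + (L*Z + 1)/8 = ¼ + (1 + L*Z)/8 = ¼ + (⅛ + L*Z/8) = 3/8 + L*Z/8)
q = 5/4 (q = 5*(¼) = 5/4 ≈ 1.2500)
Q(F) = 55/32 + 5*F²/32 (Q(F) = 5*(1 + (3/8 + F*F/8))/4 = 5*(1 + (3/8 + F²/8))/4 = 5*(11/8 + F²/8)/4 = 55/32 + 5*F²/32)
(Q(p(2))*17)*47 = ((55/32 + (5/32)*2²)*17)*47 = ((55/32 + (5/32)*4)*17)*47 = ((55/32 + 5/8)*17)*47 = ((75/32)*17)*47 = (1275/32)*47 = 59925/32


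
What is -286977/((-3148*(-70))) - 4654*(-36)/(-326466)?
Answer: -1036573247/570952760 ≈ -1.8155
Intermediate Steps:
-286977/((-3148*(-70))) - 4654*(-36)/(-326466) = -286977/220360 + 167544*(-1/326466) = -286977*1/220360 - 9308/18137 = -286977/220360 - 9308/18137 = -1036573247/570952760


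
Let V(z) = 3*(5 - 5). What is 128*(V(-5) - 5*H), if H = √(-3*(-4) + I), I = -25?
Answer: -640*I*√13 ≈ -2307.6*I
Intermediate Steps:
V(z) = 0 (V(z) = 3*0 = 0)
H = I*√13 (H = √(-3*(-4) - 25) = √(12 - 25) = √(-13) = I*√13 ≈ 3.6056*I)
128*(V(-5) - 5*H) = 128*(0 - 5*I*√13) = 128*(-5*I*√13) = -640*I*√13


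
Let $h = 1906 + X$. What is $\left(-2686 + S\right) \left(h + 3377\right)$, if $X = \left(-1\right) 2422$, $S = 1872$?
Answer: $-2328854$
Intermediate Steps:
$X = -2422$
$h = -516$ ($h = 1906 - 2422 = -516$)
$\left(-2686 + S\right) \left(h + 3377\right) = \left(-2686 + 1872\right) \left(-516 + 3377\right) = \left(-814\right) 2861 = -2328854$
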